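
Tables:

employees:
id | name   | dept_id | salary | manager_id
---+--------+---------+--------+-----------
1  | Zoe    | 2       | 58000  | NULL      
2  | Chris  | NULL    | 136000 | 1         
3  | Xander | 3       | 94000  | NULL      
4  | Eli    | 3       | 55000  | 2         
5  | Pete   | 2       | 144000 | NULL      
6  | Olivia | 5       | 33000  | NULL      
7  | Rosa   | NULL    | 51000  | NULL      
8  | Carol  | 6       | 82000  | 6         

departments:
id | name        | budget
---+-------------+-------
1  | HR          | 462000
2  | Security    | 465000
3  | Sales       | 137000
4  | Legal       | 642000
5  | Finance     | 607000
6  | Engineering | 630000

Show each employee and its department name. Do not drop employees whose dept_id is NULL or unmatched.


LEFT JOIN keeps every row from employees (the left table); where dept_id has no match in departments, the department columns become NULL. Walk through each employee:
  - employee 1 (Zoe): dept_id=2 -> matches Security
  - employee 2 (Chris): dept_id=NULL, no match -> kept with NULL
  - employee 3 (Xander): dept_id=3 -> matches Sales
  - employee 4 (Eli): dept_id=3 -> matches Sales
  - employee 5 (Pete): dept_id=2 -> matches Security
  - employee 6 (Olivia): dept_id=5 -> matches Finance
  - employee 7 (Rosa): dept_id=NULL, no match -> kept with NULL
  - employee 8 (Carol): dept_id=6 -> matches Engineering
All 8 rows appear; 2 have NULL department.

SQL:
SELECT a.name, b.name AS department
FROM employees a
LEFT JOIN departments b ON a.dept_id = b.id

Result:
name   | department 
-------+------------
Zoe    | Security   
Chris  | NULL       
Xander | Sales      
Eli    | Sales      
Pete   | Security   
Olivia | Finance    
Rosa   | NULL       
Carol  | Engineering


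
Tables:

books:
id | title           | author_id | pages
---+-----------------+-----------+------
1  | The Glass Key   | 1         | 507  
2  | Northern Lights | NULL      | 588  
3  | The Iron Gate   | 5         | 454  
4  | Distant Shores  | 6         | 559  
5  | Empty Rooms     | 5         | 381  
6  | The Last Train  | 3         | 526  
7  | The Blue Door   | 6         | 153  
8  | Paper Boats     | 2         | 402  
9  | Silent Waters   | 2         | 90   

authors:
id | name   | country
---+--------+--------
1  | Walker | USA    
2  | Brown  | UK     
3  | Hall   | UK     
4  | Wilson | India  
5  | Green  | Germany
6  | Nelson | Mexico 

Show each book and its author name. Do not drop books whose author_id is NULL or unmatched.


LEFT JOIN keeps every row from books (the left table); where author_id has no match in authors, the author columns become NULL. Walk through each book:
  - book 1 (The Glass Key): author_id=1 -> matches Walker
  - book 2 (Northern Lights): author_id=NULL, no match -> kept with NULL
  - book 3 (The Iron Gate): author_id=5 -> matches Green
  - book 4 (Distant Shores): author_id=6 -> matches Nelson
  - book 5 (Empty Rooms): author_id=5 -> matches Green
  - book 6 (The Last Train): author_id=3 -> matches Hall
  - book 7 (The Blue Door): author_id=6 -> matches Nelson
  - book 8 (Paper Boats): author_id=2 -> matches Brown
  - book 9 (Silent Waters): author_id=2 -> matches Brown
All 9 rows appear; 1 has NULL author.

SQL:
SELECT a.title, b.name AS author
FROM books a
LEFT JOIN authors b ON a.author_id = b.id

Result:
title           | author
----------------+-------
The Glass Key   | Walker
Northern Lights | NULL  
The Iron Gate   | Green 
Distant Shores  | Nelson
Empty Rooms     | Green 
The Last Train  | Hall  
The Blue Door   | Nelson
Paper Boats     | Brown 
Silent Waters   | Brown 


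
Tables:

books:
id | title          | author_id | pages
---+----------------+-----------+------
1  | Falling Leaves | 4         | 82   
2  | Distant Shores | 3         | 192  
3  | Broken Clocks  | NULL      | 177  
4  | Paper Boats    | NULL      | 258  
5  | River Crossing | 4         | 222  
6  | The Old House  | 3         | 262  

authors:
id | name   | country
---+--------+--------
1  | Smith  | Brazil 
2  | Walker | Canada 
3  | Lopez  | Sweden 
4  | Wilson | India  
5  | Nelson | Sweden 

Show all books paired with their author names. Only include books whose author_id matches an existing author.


INNER JOIN keeps only books rows whose author_id matches an id in authors. Walk through each book:
  - book 1 (Falling Leaves): author_id=4 -> matches Wilson
  - book 2 (Distant Shores): author_id=3 -> matches Lopez
  - book 3 (Broken Clocks): author_id=NULL, no match -> dropped
  - book 4 (Paper Boats): author_id=NULL, no match -> dropped
  - book 5 (River Crossing): author_id=4 -> matches Wilson
  - book 6 (The Old House): author_id=3 -> matches Lopez
So 2 of 6 rows are dropped.

SQL:
SELECT a.title, b.name AS author
FROM books a
INNER JOIN authors b ON a.author_id = b.id

Result:
title          | author
---------------+-------
Falling Leaves | Wilson
Distant Shores | Lopez 
River Crossing | Wilson
The Old House  | Lopez 


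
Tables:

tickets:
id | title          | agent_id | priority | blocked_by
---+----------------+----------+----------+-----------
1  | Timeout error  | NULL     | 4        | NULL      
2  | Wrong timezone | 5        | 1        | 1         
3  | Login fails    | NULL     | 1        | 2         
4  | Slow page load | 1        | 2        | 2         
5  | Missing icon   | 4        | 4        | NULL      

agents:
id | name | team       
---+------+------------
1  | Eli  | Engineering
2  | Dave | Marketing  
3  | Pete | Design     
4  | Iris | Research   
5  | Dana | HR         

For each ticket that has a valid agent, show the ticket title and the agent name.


INNER JOIN keeps only tickets rows whose agent_id matches an id in agents. Walk through each ticket:
  - ticket 1 (Timeout error): agent_id=NULL, no match -> dropped
  - ticket 2 (Wrong timezone): agent_id=5 -> matches Dana
  - ticket 3 (Login fails): agent_id=NULL, no match -> dropped
  - ticket 4 (Slow page load): agent_id=1 -> matches Eli
  - ticket 5 (Missing icon): agent_id=4 -> matches Iris
So 2 of 5 rows are dropped.

SQL:
SELECT a.title, b.name AS agent
FROM tickets a
INNER JOIN agents b ON a.agent_id = b.id

Result:
title          | agent
---------------+------
Wrong timezone | Dana 
Slow page load | Eli  
Missing icon   | Iris 


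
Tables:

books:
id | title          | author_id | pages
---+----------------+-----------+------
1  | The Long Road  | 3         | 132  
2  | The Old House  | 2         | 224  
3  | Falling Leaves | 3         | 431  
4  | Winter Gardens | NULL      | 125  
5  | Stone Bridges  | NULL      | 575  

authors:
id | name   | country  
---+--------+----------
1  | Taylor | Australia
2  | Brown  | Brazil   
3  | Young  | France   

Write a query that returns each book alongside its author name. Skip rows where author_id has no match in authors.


INNER JOIN keeps only books rows whose author_id matches an id in authors. Walk through each book:
  - book 1 (The Long Road): author_id=3 -> matches Young
  - book 2 (The Old House): author_id=2 -> matches Brown
  - book 3 (Falling Leaves): author_id=3 -> matches Young
  - book 4 (Winter Gardens): author_id=NULL, no match -> dropped
  - book 5 (Stone Bridges): author_id=NULL, no match -> dropped
So 2 of 5 rows are dropped.

SQL:
SELECT a.title, b.name AS author
FROM books a
INNER JOIN authors b ON a.author_id = b.id

Result:
title          | author
---------------+-------
The Long Road  | Young 
The Old House  | Brown 
Falling Leaves | Young 


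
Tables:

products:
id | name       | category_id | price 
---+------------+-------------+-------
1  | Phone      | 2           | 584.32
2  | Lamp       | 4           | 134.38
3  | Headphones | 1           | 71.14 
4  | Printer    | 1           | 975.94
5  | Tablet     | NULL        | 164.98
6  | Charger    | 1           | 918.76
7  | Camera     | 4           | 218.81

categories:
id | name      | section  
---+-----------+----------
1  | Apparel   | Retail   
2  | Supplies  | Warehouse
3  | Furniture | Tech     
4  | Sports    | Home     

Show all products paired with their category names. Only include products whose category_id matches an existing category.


INNER JOIN keeps only products rows whose category_id matches an id in categories. Walk through each product:
  - product 1 (Phone): category_id=2 -> matches Supplies
  - product 2 (Lamp): category_id=4 -> matches Sports
  - product 3 (Headphones): category_id=1 -> matches Apparel
  - product 4 (Printer): category_id=1 -> matches Apparel
  - product 5 (Tablet): category_id=NULL, no match -> dropped
  - product 6 (Charger): category_id=1 -> matches Apparel
  - product 7 (Camera): category_id=4 -> matches Sports
So 1 of 7 rows is dropped.

SQL:
SELECT a.name, b.name AS category
FROM products a
INNER JOIN categories b ON a.category_id = b.id

Result:
name       | category
-----------+---------
Phone      | Supplies
Lamp       | Sports  
Headphones | Apparel 
Printer    | Apparel 
Charger    | Apparel 
Camera     | Sports  


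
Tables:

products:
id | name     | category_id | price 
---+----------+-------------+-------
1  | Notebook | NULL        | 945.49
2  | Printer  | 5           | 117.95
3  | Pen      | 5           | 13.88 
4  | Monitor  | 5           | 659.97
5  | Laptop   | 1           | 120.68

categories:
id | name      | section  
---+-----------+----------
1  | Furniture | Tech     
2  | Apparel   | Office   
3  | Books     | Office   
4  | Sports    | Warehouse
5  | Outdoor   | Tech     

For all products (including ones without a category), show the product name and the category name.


LEFT JOIN keeps every row from products (the left table); where category_id has no match in categories, the category columns become NULL. Walk through each product:
  - product 1 (Notebook): category_id=NULL, no match -> kept with NULL
  - product 2 (Printer): category_id=5 -> matches Outdoor
  - product 3 (Pen): category_id=5 -> matches Outdoor
  - product 4 (Monitor): category_id=5 -> matches Outdoor
  - product 5 (Laptop): category_id=1 -> matches Furniture
All 5 rows appear; 1 has NULL category.

SQL:
SELECT a.name, b.name AS category
FROM products a
LEFT JOIN categories b ON a.category_id = b.id

Result:
name     | category 
---------+----------
Notebook | NULL     
Printer  | Outdoor  
Pen      | Outdoor  
Monitor  | Outdoor  
Laptop   | Furniture


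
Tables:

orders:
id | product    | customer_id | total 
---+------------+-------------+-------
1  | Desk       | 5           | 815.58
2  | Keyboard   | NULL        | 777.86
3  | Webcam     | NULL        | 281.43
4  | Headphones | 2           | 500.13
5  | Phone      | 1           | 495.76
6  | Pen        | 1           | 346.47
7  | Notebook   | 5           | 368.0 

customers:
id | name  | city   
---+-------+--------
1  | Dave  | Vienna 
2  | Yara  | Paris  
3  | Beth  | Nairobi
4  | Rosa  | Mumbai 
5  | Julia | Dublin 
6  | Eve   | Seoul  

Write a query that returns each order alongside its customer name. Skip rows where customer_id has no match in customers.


INNER JOIN keeps only orders rows whose customer_id matches an id in customers. Walk through each order:
  - order 1 (Desk): customer_id=5 -> matches Julia
  - order 2 (Keyboard): customer_id=NULL, no match -> dropped
  - order 3 (Webcam): customer_id=NULL, no match -> dropped
  - order 4 (Headphones): customer_id=2 -> matches Yara
  - order 5 (Phone): customer_id=1 -> matches Dave
  - order 6 (Pen): customer_id=1 -> matches Dave
  - order 7 (Notebook): customer_id=5 -> matches Julia
So 2 of 7 rows are dropped.

SQL:
SELECT a.product, b.name AS customer
FROM orders a
INNER JOIN customers b ON a.customer_id = b.id

Result:
product    | customer
-----------+---------
Desk       | Julia   
Headphones | Yara    
Phone      | Dave    
Pen        | Dave    
Notebook   | Julia   


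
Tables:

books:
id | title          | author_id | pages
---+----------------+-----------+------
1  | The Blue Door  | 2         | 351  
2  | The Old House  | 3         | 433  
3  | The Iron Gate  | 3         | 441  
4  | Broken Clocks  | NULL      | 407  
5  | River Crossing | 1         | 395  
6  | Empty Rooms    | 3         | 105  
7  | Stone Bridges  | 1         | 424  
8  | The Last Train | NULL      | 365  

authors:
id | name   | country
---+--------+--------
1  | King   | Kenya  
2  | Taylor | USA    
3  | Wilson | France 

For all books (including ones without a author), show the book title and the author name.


LEFT JOIN keeps every row from books (the left table); where author_id has no match in authors, the author columns become NULL. Walk through each book:
  - book 1 (The Blue Door): author_id=2 -> matches Taylor
  - book 2 (The Old House): author_id=3 -> matches Wilson
  - book 3 (The Iron Gate): author_id=3 -> matches Wilson
  - book 4 (Broken Clocks): author_id=NULL, no match -> kept with NULL
  - book 5 (River Crossing): author_id=1 -> matches King
  - book 6 (Empty Rooms): author_id=3 -> matches Wilson
  - book 7 (Stone Bridges): author_id=1 -> matches King
  - book 8 (The Last Train): author_id=NULL, no match -> kept with NULL
All 8 rows appear; 2 have NULL author.

SQL:
SELECT a.title, b.name AS author
FROM books a
LEFT JOIN authors b ON a.author_id = b.id

Result:
title          | author
---------------+-------
The Blue Door  | Taylor
The Old House  | Wilson
The Iron Gate  | Wilson
Broken Clocks  | NULL  
River Crossing | King  
Empty Rooms    | Wilson
Stone Bridges  | King  
The Last Train | NULL  


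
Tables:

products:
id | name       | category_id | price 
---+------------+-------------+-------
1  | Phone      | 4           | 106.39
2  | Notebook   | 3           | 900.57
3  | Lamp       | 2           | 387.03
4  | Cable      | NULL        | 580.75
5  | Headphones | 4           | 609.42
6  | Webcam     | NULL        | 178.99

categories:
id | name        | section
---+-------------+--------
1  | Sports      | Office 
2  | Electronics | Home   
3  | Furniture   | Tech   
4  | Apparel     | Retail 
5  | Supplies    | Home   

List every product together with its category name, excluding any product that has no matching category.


INNER JOIN keeps only products rows whose category_id matches an id in categories. Walk through each product:
  - product 1 (Phone): category_id=4 -> matches Apparel
  - product 2 (Notebook): category_id=3 -> matches Furniture
  - product 3 (Lamp): category_id=2 -> matches Electronics
  - product 4 (Cable): category_id=NULL, no match -> dropped
  - product 5 (Headphones): category_id=4 -> matches Apparel
  - product 6 (Webcam): category_id=NULL, no match -> dropped
So 2 of 6 rows are dropped.

SQL:
SELECT a.name, b.name AS category
FROM products a
INNER JOIN categories b ON a.category_id = b.id

Result:
name       | category   
-----------+------------
Phone      | Apparel    
Notebook   | Furniture  
Lamp       | Electronics
Headphones | Apparel    


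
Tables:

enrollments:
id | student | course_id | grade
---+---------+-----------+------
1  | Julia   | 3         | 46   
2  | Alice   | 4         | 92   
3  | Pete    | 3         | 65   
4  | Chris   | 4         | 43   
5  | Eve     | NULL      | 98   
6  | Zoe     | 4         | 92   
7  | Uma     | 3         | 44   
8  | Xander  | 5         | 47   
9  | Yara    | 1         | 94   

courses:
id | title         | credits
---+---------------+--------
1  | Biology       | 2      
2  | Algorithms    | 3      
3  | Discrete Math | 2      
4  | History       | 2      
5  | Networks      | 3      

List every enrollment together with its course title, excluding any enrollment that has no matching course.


INNER JOIN keeps only enrollments rows whose course_id matches an id in courses. Walk through each enrollment:
  - enrollment 1 (Julia): course_id=3 -> matches Discrete Math
  - enrollment 2 (Alice): course_id=4 -> matches History
  - enrollment 3 (Pete): course_id=3 -> matches Discrete Math
  - enrollment 4 (Chris): course_id=4 -> matches History
  - enrollment 5 (Eve): course_id=NULL, no match -> dropped
  - enrollment 6 (Zoe): course_id=4 -> matches History
  - enrollment 7 (Uma): course_id=3 -> matches Discrete Math
  - enrollment 8 (Xander): course_id=5 -> matches Networks
  - enrollment 9 (Yara): course_id=1 -> matches Biology
So 1 of 9 rows is dropped.

SQL:
SELECT a.student, b.title AS course
FROM enrollments a
INNER JOIN courses b ON a.course_id = b.id

Result:
student | course       
--------+--------------
Julia   | Discrete Math
Alice   | History      
Pete    | Discrete Math
Chris   | History      
Zoe     | History      
Uma     | Discrete Math
Xander  | Networks     
Yara    | Biology      


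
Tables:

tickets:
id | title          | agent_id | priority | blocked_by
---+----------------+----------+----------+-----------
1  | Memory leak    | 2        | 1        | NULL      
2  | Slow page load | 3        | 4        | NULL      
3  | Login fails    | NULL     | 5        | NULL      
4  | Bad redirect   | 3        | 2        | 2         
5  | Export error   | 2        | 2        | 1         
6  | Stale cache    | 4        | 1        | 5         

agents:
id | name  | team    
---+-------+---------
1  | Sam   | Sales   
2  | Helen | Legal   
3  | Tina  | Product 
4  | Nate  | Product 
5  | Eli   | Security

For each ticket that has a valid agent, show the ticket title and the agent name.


INNER JOIN keeps only tickets rows whose agent_id matches an id in agents. Walk through each ticket:
  - ticket 1 (Memory leak): agent_id=2 -> matches Helen
  - ticket 2 (Slow page load): agent_id=3 -> matches Tina
  - ticket 3 (Login fails): agent_id=NULL, no match -> dropped
  - ticket 4 (Bad redirect): agent_id=3 -> matches Tina
  - ticket 5 (Export error): agent_id=2 -> matches Helen
  - ticket 6 (Stale cache): agent_id=4 -> matches Nate
So 1 of 6 rows is dropped.

SQL:
SELECT a.title, b.name AS agent
FROM tickets a
INNER JOIN agents b ON a.agent_id = b.id

Result:
title          | agent
---------------+------
Memory leak    | Helen
Slow page load | Tina 
Bad redirect   | Tina 
Export error   | Helen
Stale cache    | Nate 


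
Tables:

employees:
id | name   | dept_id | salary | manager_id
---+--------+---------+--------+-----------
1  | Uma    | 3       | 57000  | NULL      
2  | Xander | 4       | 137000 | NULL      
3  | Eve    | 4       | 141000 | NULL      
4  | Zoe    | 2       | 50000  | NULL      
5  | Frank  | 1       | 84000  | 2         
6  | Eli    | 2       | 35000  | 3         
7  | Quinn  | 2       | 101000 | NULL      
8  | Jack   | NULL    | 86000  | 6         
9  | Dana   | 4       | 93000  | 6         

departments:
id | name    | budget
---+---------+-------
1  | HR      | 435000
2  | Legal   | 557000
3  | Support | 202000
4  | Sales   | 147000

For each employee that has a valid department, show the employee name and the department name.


INNER JOIN keeps only employees rows whose dept_id matches an id in departments. Walk through each employee:
  - employee 1 (Uma): dept_id=3 -> matches Support
  - employee 2 (Xander): dept_id=4 -> matches Sales
  - employee 3 (Eve): dept_id=4 -> matches Sales
  - employee 4 (Zoe): dept_id=2 -> matches Legal
  - employee 5 (Frank): dept_id=1 -> matches HR
  - employee 6 (Eli): dept_id=2 -> matches Legal
  - employee 7 (Quinn): dept_id=2 -> matches Legal
  - employee 8 (Jack): dept_id=NULL, no match -> dropped
  - employee 9 (Dana): dept_id=4 -> matches Sales
So 1 of 9 rows is dropped.

SQL:
SELECT a.name, b.name AS department
FROM employees a
INNER JOIN departments b ON a.dept_id = b.id

Result:
name   | department
-------+-----------
Uma    | Support   
Xander | Sales     
Eve    | Sales     
Zoe    | Legal     
Frank  | HR        
Eli    | Legal     
Quinn  | Legal     
Dana   | Sales     


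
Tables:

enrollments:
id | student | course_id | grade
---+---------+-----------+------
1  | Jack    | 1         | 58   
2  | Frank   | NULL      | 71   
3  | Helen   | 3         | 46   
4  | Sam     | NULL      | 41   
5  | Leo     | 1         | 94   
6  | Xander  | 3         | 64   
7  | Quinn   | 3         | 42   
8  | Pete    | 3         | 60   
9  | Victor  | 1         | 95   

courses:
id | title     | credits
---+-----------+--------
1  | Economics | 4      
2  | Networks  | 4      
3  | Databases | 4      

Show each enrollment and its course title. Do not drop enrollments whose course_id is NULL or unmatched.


LEFT JOIN keeps every row from enrollments (the left table); where course_id has no match in courses, the course columns become NULL. Walk through each enrollment:
  - enrollment 1 (Jack): course_id=1 -> matches Economics
  - enrollment 2 (Frank): course_id=NULL, no match -> kept with NULL
  - enrollment 3 (Helen): course_id=3 -> matches Databases
  - enrollment 4 (Sam): course_id=NULL, no match -> kept with NULL
  - enrollment 5 (Leo): course_id=1 -> matches Economics
  - enrollment 6 (Xander): course_id=3 -> matches Databases
  - enrollment 7 (Quinn): course_id=3 -> matches Databases
  - enrollment 8 (Pete): course_id=3 -> matches Databases
  - enrollment 9 (Victor): course_id=1 -> matches Economics
All 9 rows appear; 2 have NULL course.

SQL:
SELECT a.student, b.title AS course
FROM enrollments a
LEFT JOIN courses b ON a.course_id = b.id

Result:
student | course   
--------+----------
Jack    | Economics
Frank   | NULL     
Helen   | Databases
Sam     | NULL     
Leo     | Economics
Xander  | Databases
Quinn   | Databases
Pete    | Databases
Victor  | Economics


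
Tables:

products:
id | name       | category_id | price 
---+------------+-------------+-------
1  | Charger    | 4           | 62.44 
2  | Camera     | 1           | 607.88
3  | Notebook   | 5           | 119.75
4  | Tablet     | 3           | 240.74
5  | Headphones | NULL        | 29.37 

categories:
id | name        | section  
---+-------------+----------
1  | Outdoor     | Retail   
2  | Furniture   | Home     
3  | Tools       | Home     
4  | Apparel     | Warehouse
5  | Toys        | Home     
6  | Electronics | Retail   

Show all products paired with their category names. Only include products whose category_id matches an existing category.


INNER JOIN keeps only products rows whose category_id matches an id in categories. Walk through each product:
  - product 1 (Charger): category_id=4 -> matches Apparel
  - product 2 (Camera): category_id=1 -> matches Outdoor
  - product 3 (Notebook): category_id=5 -> matches Toys
  - product 4 (Tablet): category_id=3 -> matches Tools
  - product 5 (Headphones): category_id=NULL, no match -> dropped
So 1 of 5 rows is dropped.

SQL:
SELECT a.name, b.name AS category
FROM products a
INNER JOIN categories b ON a.category_id = b.id

Result:
name     | category
---------+---------
Charger  | Apparel 
Camera   | Outdoor 
Notebook | Toys    
Tablet   | Tools   


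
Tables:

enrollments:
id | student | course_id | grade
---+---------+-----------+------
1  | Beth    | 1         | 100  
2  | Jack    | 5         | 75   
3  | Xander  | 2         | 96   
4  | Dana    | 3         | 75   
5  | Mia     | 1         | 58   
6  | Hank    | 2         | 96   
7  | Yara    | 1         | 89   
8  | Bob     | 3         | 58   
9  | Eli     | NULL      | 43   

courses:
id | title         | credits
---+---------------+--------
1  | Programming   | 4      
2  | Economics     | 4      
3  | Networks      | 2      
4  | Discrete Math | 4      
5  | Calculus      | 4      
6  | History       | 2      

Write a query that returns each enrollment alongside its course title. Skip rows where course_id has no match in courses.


INNER JOIN keeps only enrollments rows whose course_id matches an id in courses. Walk through each enrollment:
  - enrollment 1 (Beth): course_id=1 -> matches Programming
  - enrollment 2 (Jack): course_id=5 -> matches Calculus
  - enrollment 3 (Xander): course_id=2 -> matches Economics
  - enrollment 4 (Dana): course_id=3 -> matches Networks
  - enrollment 5 (Mia): course_id=1 -> matches Programming
  - enrollment 6 (Hank): course_id=2 -> matches Economics
  - enrollment 7 (Yara): course_id=1 -> matches Programming
  - enrollment 8 (Bob): course_id=3 -> matches Networks
  - enrollment 9 (Eli): course_id=NULL, no match -> dropped
So 1 of 9 rows is dropped.

SQL:
SELECT a.student, b.title AS course
FROM enrollments a
INNER JOIN courses b ON a.course_id = b.id

Result:
student | course     
--------+------------
Beth    | Programming
Jack    | Calculus   
Xander  | Economics  
Dana    | Networks   
Mia     | Programming
Hank    | Economics  
Yara    | Programming
Bob     | Networks   


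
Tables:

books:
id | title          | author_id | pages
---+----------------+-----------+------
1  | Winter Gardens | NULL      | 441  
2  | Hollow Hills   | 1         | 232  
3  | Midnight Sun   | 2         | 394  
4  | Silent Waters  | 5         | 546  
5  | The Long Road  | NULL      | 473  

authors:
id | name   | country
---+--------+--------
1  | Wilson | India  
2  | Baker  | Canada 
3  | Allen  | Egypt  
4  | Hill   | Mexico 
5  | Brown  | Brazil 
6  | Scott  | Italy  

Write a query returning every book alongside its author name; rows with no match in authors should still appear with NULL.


LEFT JOIN keeps every row from books (the left table); where author_id has no match in authors, the author columns become NULL. Walk through each book:
  - book 1 (Winter Gardens): author_id=NULL, no match -> kept with NULL
  - book 2 (Hollow Hills): author_id=1 -> matches Wilson
  - book 3 (Midnight Sun): author_id=2 -> matches Baker
  - book 4 (Silent Waters): author_id=5 -> matches Brown
  - book 5 (The Long Road): author_id=NULL, no match -> kept with NULL
All 5 rows appear; 2 have NULL author.

SQL:
SELECT a.title, b.name AS author
FROM books a
LEFT JOIN authors b ON a.author_id = b.id

Result:
title          | author
---------------+-------
Winter Gardens | NULL  
Hollow Hills   | Wilson
Midnight Sun   | Baker 
Silent Waters  | Brown 
The Long Road  | NULL  


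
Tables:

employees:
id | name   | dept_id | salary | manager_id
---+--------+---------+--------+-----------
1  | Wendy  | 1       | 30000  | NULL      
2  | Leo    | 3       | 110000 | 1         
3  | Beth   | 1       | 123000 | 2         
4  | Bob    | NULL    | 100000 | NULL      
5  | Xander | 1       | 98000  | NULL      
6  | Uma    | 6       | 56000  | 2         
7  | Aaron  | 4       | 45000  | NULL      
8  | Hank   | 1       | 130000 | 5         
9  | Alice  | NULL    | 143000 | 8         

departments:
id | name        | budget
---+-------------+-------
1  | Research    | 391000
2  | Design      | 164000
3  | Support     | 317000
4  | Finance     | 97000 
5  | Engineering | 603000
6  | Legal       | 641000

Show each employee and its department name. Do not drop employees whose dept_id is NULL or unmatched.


LEFT JOIN keeps every row from employees (the left table); where dept_id has no match in departments, the department columns become NULL. Walk through each employee:
  - employee 1 (Wendy): dept_id=1 -> matches Research
  - employee 2 (Leo): dept_id=3 -> matches Support
  - employee 3 (Beth): dept_id=1 -> matches Research
  - employee 4 (Bob): dept_id=NULL, no match -> kept with NULL
  - employee 5 (Xander): dept_id=1 -> matches Research
  - employee 6 (Uma): dept_id=6 -> matches Legal
  - employee 7 (Aaron): dept_id=4 -> matches Finance
  - employee 8 (Hank): dept_id=1 -> matches Research
  - employee 9 (Alice): dept_id=NULL, no match -> kept with NULL
All 9 rows appear; 2 have NULL department.

SQL:
SELECT a.name, b.name AS department
FROM employees a
LEFT JOIN departments b ON a.dept_id = b.id

Result:
name   | department
-------+-----------
Wendy  | Research  
Leo    | Support   
Beth   | Research  
Bob    | NULL      
Xander | Research  
Uma    | Legal     
Aaron  | Finance   
Hank   | Research  
Alice  | NULL      


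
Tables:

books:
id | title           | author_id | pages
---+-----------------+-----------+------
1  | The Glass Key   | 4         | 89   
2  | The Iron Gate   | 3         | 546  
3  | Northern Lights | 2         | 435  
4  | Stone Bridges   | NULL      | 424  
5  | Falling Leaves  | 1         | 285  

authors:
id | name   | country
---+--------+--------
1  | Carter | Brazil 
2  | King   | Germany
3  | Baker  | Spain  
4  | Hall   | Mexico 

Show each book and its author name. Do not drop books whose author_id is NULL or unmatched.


LEFT JOIN keeps every row from books (the left table); where author_id has no match in authors, the author columns become NULL. Walk through each book:
  - book 1 (The Glass Key): author_id=4 -> matches Hall
  - book 2 (The Iron Gate): author_id=3 -> matches Baker
  - book 3 (Northern Lights): author_id=2 -> matches King
  - book 4 (Stone Bridges): author_id=NULL, no match -> kept with NULL
  - book 5 (Falling Leaves): author_id=1 -> matches Carter
All 5 rows appear; 1 has NULL author.

SQL:
SELECT a.title, b.name AS author
FROM books a
LEFT JOIN authors b ON a.author_id = b.id

Result:
title           | author
----------------+-------
The Glass Key   | Hall  
The Iron Gate   | Baker 
Northern Lights | King  
Stone Bridges   | NULL  
Falling Leaves  | Carter


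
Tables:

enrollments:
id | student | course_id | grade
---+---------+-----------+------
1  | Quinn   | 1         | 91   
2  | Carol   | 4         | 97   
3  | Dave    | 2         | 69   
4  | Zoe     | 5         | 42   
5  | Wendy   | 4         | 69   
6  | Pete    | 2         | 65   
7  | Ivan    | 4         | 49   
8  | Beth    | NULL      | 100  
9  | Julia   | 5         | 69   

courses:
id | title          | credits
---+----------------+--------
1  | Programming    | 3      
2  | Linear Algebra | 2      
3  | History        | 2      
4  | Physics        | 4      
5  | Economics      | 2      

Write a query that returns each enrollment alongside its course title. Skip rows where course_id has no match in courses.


INNER JOIN keeps only enrollments rows whose course_id matches an id in courses. Walk through each enrollment:
  - enrollment 1 (Quinn): course_id=1 -> matches Programming
  - enrollment 2 (Carol): course_id=4 -> matches Physics
  - enrollment 3 (Dave): course_id=2 -> matches Linear Algebra
  - enrollment 4 (Zoe): course_id=5 -> matches Economics
  - enrollment 5 (Wendy): course_id=4 -> matches Physics
  - enrollment 6 (Pete): course_id=2 -> matches Linear Algebra
  - enrollment 7 (Ivan): course_id=4 -> matches Physics
  - enrollment 8 (Beth): course_id=NULL, no match -> dropped
  - enrollment 9 (Julia): course_id=5 -> matches Economics
So 1 of 9 rows is dropped.

SQL:
SELECT a.student, b.title AS course
FROM enrollments a
INNER JOIN courses b ON a.course_id = b.id

Result:
student | course        
--------+---------------
Quinn   | Programming   
Carol   | Physics       
Dave    | Linear Algebra
Zoe     | Economics     
Wendy   | Physics       
Pete    | Linear Algebra
Ivan    | Physics       
Julia   | Economics     


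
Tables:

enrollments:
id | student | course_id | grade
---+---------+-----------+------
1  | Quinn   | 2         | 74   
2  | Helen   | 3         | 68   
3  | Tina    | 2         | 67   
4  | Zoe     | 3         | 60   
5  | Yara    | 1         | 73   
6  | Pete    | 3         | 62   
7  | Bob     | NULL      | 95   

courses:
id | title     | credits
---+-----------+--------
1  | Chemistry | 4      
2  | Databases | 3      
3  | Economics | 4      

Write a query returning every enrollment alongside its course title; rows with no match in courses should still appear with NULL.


LEFT JOIN keeps every row from enrollments (the left table); where course_id has no match in courses, the course columns become NULL. Walk through each enrollment:
  - enrollment 1 (Quinn): course_id=2 -> matches Databases
  - enrollment 2 (Helen): course_id=3 -> matches Economics
  - enrollment 3 (Tina): course_id=2 -> matches Databases
  - enrollment 4 (Zoe): course_id=3 -> matches Economics
  - enrollment 5 (Yara): course_id=1 -> matches Chemistry
  - enrollment 6 (Pete): course_id=3 -> matches Economics
  - enrollment 7 (Bob): course_id=NULL, no match -> kept with NULL
All 7 rows appear; 1 has NULL course.

SQL:
SELECT a.student, b.title AS course
FROM enrollments a
LEFT JOIN courses b ON a.course_id = b.id

Result:
student | course   
--------+----------
Quinn   | Databases
Helen   | Economics
Tina    | Databases
Zoe     | Economics
Yara    | Chemistry
Pete    | Economics
Bob     | NULL     


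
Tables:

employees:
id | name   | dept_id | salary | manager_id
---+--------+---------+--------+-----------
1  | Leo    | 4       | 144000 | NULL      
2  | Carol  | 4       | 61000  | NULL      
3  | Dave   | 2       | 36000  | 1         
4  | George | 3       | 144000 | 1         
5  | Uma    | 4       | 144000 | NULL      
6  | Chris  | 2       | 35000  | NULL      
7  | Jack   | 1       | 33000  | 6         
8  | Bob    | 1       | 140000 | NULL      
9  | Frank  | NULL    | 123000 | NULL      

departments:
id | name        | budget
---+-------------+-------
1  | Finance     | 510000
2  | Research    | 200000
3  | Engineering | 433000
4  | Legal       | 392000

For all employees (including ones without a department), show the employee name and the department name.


LEFT JOIN keeps every row from employees (the left table); where dept_id has no match in departments, the department columns become NULL. Walk through each employee:
  - employee 1 (Leo): dept_id=4 -> matches Legal
  - employee 2 (Carol): dept_id=4 -> matches Legal
  - employee 3 (Dave): dept_id=2 -> matches Research
  - employee 4 (George): dept_id=3 -> matches Engineering
  - employee 5 (Uma): dept_id=4 -> matches Legal
  - employee 6 (Chris): dept_id=2 -> matches Research
  - employee 7 (Jack): dept_id=1 -> matches Finance
  - employee 8 (Bob): dept_id=1 -> matches Finance
  - employee 9 (Frank): dept_id=NULL, no match -> kept with NULL
All 9 rows appear; 1 has NULL department.

SQL:
SELECT a.name, b.name AS department
FROM employees a
LEFT JOIN departments b ON a.dept_id = b.id

Result:
name   | department 
-------+------------
Leo    | Legal      
Carol  | Legal      
Dave   | Research   
George | Engineering
Uma    | Legal      
Chris  | Research   
Jack   | Finance    
Bob    | Finance    
Frank  | NULL       


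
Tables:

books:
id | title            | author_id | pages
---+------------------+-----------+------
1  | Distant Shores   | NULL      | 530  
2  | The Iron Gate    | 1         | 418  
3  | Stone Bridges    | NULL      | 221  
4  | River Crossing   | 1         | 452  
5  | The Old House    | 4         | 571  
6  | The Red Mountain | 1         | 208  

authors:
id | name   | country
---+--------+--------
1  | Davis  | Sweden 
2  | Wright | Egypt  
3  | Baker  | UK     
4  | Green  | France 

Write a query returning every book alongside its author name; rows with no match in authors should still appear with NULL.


LEFT JOIN keeps every row from books (the left table); where author_id has no match in authors, the author columns become NULL. Walk through each book:
  - book 1 (Distant Shores): author_id=NULL, no match -> kept with NULL
  - book 2 (The Iron Gate): author_id=1 -> matches Davis
  - book 3 (Stone Bridges): author_id=NULL, no match -> kept with NULL
  - book 4 (River Crossing): author_id=1 -> matches Davis
  - book 5 (The Old House): author_id=4 -> matches Green
  - book 6 (The Red Mountain): author_id=1 -> matches Davis
All 6 rows appear; 2 have NULL author.

SQL:
SELECT a.title, b.name AS author
FROM books a
LEFT JOIN authors b ON a.author_id = b.id

Result:
title            | author
-----------------+-------
Distant Shores   | NULL  
The Iron Gate    | Davis 
Stone Bridges    | NULL  
River Crossing   | Davis 
The Old House    | Green 
The Red Mountain | Davis 


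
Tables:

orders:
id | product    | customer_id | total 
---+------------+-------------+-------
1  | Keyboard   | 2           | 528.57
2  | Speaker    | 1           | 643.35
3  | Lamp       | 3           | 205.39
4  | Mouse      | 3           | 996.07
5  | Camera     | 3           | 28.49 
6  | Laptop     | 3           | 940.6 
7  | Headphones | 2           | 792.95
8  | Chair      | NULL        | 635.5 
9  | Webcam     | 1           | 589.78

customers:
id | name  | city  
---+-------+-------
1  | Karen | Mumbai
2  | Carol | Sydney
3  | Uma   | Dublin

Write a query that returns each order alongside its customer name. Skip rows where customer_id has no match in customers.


INNER JOIN keeps only orders rows whose customer_id matches an id in customers. Walk through each order:
  - order 1 (Keyboard): customer_id=2 -> matches Carol
  - order 2 (Speaker): customer_id=1 -> matches Karen
  - order 3 (Lamp): customer_id=3 -> matches Uma
  - order 4 (Mouse): customer_id=3 -> matches Uma
  - order 5 (Camera): customer_id=3 -> matches Uma
  - order 6 (Laptop): customer_id=3 -> matches Uma
  - order 7 (Headphones): customer_id=2 -> matches Carol
  - order 8 (Chair): customer_id=NULL, no match -> dropped
  - order 9 (Webcam): customer_id=1 -> matches Karen
So 1 of 9 rows is dropped.

SQL:
SELECT a.product, b.name AS customer
FROM orders a
INNER JOIN customers b ON a.customer_id = b.id

Result:
product    | customer
-----------+---------
Keyboard   | Carol   
Speaker    | Karen   
Lamp       | Uma     
Mouse      | Uma     
Camera     | Uma     
Laptop     | Uma     
Headphones | Carol   
Webcam     | Karen   


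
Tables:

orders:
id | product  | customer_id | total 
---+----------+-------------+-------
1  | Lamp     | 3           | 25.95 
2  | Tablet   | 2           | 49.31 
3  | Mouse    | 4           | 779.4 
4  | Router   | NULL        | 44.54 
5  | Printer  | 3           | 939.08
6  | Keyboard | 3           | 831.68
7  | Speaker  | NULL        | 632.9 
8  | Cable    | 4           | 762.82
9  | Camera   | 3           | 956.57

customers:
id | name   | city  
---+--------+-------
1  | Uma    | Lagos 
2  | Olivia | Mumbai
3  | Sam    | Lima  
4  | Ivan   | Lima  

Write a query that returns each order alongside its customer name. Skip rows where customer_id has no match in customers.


INNER JOIN keeps only orders rows whose customer_id matches an id in customers. Walk through each order:
  - order 1 (Lamp): customer_id=3 -> matches Sam
  - order 2 (Tablet): customer_id=2 -> matches Olivia
  - order 3 (Mouse): customer_id=4 -> matches Ivan
  - order 4 (Router): customer_id=NULL, no match -> dropped
  - order 5 (Printer): customer_id=3 -> matches Sam
  - order 6 (Keyboard): customer_id=3 -> matches Sam
  - order 7 (Speaker): customer_id=NULL, no match -> dropped
  - order 8 (Cable): customer_id=4 -> matches Ivan
  - order 9 (Camera): customer_id=3 -> matches Sam
So 2 of 9 rows are dropped.

SQL:
SELECT a.product, b.name AS customer
FROM orders a
INNER JOIN customers b ON a.customer_id = b.id

Result:
product  | customer
---------+---------
Lamp     | Sam     
Tablet   | Olivia  
Mouse    | Ivan    
Printer  | Sam     
Keyboard | Sam     
Cable    | Ivan    
Camera   | Sam     


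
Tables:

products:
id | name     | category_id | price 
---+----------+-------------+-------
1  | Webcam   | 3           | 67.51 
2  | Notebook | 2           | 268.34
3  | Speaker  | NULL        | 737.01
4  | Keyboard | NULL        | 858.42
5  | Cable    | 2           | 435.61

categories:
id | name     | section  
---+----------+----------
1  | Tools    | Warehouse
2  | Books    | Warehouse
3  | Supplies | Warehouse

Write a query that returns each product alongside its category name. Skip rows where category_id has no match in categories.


INNER JOIN keeps only products rows whose category_id matches an id in categories. Walk through each product:
  - product 1 (Webcam): category_id=3 -> matches Supplies
  - product 2 (Notebook): category_id=2 -> matches Books
  - product 3 (Speaker): category_id=NULL, no match -> dropped
  - product 4 (Keyboard): category_id=NULL, no match -> dropped
  - product 5 (Cable): category_id=2 -> matches Books
So 2 of 5 rows are dropped.

SQL:
SELECT a.name, b.name AS category
FROM products a
INNER JOIN categories b ON a.category_id = b.id

Result:
name     | category
---------+---------
Webcam   | Supplies
Notebook | Books   
Cable    | Books   


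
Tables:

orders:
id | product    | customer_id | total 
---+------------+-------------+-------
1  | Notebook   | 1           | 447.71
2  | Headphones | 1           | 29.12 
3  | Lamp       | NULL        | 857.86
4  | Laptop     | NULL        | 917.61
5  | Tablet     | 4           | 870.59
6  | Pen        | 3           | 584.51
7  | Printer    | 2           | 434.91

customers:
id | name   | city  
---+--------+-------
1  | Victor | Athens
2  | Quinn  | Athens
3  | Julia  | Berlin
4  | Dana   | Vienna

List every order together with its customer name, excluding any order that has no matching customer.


INNER JOIN keeps only orders rows whose customer_id matches an id in customers. Walk through each order:
  - order 1 (Notebook): customer_id=1 -> matches Victor
  - order 2 (Headphones): customer_id=1 -> matches Victor
  - order 3 (Lamp): customer_id=NULL, no match -> dropped
  - order 4 (Laptop): customer_id=NULL, no match -> dropped
  - order 5 (Tablet): customer_id=4 -> matches Dana
  - order 6 (Pen): customer_id=3 -> matches Julia
  - order 7 (Printer): customer_id=2 -> matches Quinn
So 2 of 7 rows are dropped.

SQL:
SELECT a.product, b.name AS customer
FROM orders a
INNER JOIN customers b ON a.customer_id = b.id

Result:
product    | customer
-----------+---------
Notebook   | Victor  
Headphones | Victor  
Tablet     | Dana    
Pen        | Julia   
Printer    | Quinn   
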